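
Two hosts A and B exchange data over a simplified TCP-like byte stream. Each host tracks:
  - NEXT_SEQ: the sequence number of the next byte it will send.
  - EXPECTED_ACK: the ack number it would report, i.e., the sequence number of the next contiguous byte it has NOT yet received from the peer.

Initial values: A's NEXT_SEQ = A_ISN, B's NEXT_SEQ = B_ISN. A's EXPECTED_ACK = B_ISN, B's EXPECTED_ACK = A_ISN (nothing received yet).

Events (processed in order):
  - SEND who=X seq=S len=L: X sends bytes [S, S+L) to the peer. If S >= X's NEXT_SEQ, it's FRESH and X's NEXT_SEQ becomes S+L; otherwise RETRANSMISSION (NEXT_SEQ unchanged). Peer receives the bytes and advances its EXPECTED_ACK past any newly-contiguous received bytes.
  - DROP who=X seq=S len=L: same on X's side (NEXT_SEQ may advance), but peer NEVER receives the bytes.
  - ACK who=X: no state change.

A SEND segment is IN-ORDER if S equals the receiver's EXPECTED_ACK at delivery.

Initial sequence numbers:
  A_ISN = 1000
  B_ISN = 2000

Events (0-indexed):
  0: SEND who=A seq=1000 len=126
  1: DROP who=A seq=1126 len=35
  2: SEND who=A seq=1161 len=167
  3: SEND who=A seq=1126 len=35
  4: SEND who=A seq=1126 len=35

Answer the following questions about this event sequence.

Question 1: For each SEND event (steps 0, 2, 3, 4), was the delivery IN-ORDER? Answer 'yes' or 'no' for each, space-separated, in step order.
Answer: yes no yes no

Derivation:
Step 0: SEND seq=1000 -> in-order
Step 2: SEND seq=1161 -> out-of-order
Step 3: SEND seq=1126 -> in-order
Step 4: SEND seq=1126 -> out-of-order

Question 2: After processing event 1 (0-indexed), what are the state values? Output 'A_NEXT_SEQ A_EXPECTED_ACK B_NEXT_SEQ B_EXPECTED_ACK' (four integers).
After event 0: A_seq=1126 A_ack=2000 B_seq=2000 B_ack=1126
After event 1: A_seq=1161 A_ack=2000 B_seq=2000 B_ack=1126

1161 2000 2000 1126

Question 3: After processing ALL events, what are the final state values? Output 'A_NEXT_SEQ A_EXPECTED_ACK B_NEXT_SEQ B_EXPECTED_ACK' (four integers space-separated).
After event 0: A_seq=1126 A_ack=2000 B_seq=2000 B_ack=1126
After event 1: A_seq=1161 A_ack=2000 B_seq=2000 B_ack=1126
After event 2: A_seq=1328 A_ack=2000 B_seq=2000 B_ack=1126
After event 3: A_seq=1328 A_ack=2000 B_seq=2000 B_ack=1328
After event 4: A_seq=1328 A_ack=2000 B_seq=2000 B_ack=1328

Answer: 1328 2000 2000 1328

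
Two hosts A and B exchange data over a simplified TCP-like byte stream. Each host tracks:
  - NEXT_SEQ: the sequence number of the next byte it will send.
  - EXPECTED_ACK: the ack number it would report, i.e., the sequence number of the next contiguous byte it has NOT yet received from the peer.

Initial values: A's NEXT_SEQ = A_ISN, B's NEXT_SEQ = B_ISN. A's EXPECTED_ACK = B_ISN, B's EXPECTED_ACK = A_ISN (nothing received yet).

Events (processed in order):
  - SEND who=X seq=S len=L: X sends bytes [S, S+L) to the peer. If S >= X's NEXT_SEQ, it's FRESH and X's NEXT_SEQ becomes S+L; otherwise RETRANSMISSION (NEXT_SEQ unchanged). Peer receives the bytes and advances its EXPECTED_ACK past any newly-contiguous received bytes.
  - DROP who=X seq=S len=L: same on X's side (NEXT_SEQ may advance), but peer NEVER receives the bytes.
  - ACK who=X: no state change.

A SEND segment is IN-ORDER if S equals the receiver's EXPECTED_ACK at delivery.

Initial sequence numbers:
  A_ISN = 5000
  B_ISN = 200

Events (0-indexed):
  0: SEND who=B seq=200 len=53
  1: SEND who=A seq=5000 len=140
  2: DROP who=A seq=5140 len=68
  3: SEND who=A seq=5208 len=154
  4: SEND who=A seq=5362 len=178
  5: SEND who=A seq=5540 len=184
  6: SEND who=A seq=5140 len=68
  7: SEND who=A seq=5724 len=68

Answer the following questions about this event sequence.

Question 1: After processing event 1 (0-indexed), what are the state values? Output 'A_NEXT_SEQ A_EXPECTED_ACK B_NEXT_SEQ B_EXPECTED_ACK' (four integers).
After event 0: A_seq=5000 A_ack=253 B_seq=253 B_ack=5000
After event 1: A_seq=5140 A_ack=253 B_seq=253 B_ack=5140

5140 253 253 5140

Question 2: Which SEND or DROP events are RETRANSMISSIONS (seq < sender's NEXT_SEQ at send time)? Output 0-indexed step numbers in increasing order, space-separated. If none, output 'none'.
Answer: 6

Derivation:
Step 0: SEND seq=200 -> fresh
Step 1: SEND seq=5000 -> fresh
Step 2: DROP seq=5140 -> fresh
Step 3: SEND seq=5208 -> fresh
Step 4: SEND seq=5362 -> fresh
Step 5: SEND seq=5540 -> fresh
Step 6: SEND seq=5140 -> retransmit
Step 7: SEND seq=5724 -> fresh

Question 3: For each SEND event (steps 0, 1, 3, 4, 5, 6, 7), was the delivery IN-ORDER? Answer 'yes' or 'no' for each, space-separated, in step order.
Answer: yes yes no no no yes yes

Derivation:
Step 0: SEND seq=200 -> in-order
Step 1: SEND seq=5000 -> in-order
Step 3: SEND seq=5208 -> out-of-order
Step 4: SEND seq=5362 -> out-of-order
Step 5: SEND seq=5540 -> out-of-order
Step 6: SEND seq=5140 -> in-order
Step 7: SEND seq=5724 -> in-order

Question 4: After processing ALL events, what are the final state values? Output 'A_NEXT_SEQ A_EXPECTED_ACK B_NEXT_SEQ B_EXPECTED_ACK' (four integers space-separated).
Answer: 5792 253 253 5792

Derivation:
After event 0: A_seq=5000 A_ack=253 B_seq=253 B_ack=5000
After event 1: A_seq=5140 A_ack=253 B_seq=253 B_ack=5140
After event 2: A_seq=5208 A_ack=253 B_seq=253 B_ack=5140
After event 3: A_seq=5362 A_ack=253 B_seq=253 B_ack=5140
After event 4: A_seq=5540 A_ack=253 B_seq=253 B_ack=5140
After event 5: A_seq=5724 A_ack=253 B_seq=253 B_ack=5140
After event 6: A_seq=5724 A_ack=253 B_seq=253 B_ack=5724
After event 7: A_seq=5792 A_ack=253 B_seq=253 B_ack=5792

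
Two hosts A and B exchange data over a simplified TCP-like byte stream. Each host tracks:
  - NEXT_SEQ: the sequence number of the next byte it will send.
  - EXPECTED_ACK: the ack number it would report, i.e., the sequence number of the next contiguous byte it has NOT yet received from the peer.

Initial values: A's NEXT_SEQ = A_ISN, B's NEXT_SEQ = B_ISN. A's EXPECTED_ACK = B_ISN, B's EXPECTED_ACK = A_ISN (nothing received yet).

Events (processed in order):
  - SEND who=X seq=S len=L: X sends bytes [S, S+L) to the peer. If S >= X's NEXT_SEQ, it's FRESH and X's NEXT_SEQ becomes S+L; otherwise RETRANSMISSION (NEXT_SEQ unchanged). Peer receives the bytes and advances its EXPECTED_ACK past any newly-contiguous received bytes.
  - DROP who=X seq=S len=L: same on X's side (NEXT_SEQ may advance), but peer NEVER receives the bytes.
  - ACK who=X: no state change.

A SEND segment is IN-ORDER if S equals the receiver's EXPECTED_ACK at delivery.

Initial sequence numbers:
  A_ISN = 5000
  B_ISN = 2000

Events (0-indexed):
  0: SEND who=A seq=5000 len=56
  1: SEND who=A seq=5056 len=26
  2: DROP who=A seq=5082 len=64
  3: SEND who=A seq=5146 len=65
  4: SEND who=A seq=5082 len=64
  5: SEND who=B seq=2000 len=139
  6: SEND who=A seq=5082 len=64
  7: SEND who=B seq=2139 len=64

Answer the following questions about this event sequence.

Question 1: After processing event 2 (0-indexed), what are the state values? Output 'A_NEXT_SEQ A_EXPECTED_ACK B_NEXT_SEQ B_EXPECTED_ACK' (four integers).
After event 0: A_seq=5056 A_ack=2000 B_seq=2000 B_ack=5056
After event 1: A_seq=5082 A_ack=2000 B_seq=2000 B_ack=5082
After event 2: A_seq=5146 A_ack=2000 B_seq=2000 B_ack=5082

5146 2000 2000 5082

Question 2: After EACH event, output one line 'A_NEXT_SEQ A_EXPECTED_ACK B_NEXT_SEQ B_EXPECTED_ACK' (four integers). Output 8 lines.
5056 2000 2000 5056
5082 2000 2000 5082
5146 2000 2000 5082
5211 2000 2000 5082
5211 2000 2000 5211
5211 2139 2139 5211
5211 2139 2139 5211
5211 2203 2203 5211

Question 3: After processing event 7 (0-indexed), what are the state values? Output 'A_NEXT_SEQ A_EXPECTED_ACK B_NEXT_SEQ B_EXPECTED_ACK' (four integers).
After event 0: A_seq=5056 A_ack=2000 B_seq=2000 B_ack=5056
After event 1: A_seq=5082 A_ack=2000 B_seq=2000 B_ack=5082
After event 2: A_seq=5146 A_ack=2000 B_seq=2000 B_ack=5082
After event 3: A_seq=5211 A_ack=2000 B_seq=2000 B_ack=5082
After event 4: A_seq=5211 A_ack=2000 B_seq=2000 B_ack=5211
After event 5: A_seq=5211 A_ack=2139 B_seq=2139 B_ack=5211
After event 6: A_seq=5211 A_ack=2139 B_seq=2139 B_ack=5211
After event 7: A_seq=5211 A_ack=2203 B_seq=2203 B_ack=5211

5211 2203 2203 5211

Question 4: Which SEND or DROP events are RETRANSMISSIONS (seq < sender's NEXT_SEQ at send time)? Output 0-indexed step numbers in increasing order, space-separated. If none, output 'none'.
Answer: 4 6

Derivation:
Step 0: SEND seq=5000 -> fresh
Step 1: SEND seq=5056 -> fresh
Step 2: DROP seq=5082 -> fresh
Step 3: SEND seq=5146 -> fresh
Step 4: SEND seq=5082 -> retransmit
Step 5: SEND seq=2000 -> fresh
Step 6: SEND seq=5082 -> retransmit
Step 7: SEND seq=2139 -> fresh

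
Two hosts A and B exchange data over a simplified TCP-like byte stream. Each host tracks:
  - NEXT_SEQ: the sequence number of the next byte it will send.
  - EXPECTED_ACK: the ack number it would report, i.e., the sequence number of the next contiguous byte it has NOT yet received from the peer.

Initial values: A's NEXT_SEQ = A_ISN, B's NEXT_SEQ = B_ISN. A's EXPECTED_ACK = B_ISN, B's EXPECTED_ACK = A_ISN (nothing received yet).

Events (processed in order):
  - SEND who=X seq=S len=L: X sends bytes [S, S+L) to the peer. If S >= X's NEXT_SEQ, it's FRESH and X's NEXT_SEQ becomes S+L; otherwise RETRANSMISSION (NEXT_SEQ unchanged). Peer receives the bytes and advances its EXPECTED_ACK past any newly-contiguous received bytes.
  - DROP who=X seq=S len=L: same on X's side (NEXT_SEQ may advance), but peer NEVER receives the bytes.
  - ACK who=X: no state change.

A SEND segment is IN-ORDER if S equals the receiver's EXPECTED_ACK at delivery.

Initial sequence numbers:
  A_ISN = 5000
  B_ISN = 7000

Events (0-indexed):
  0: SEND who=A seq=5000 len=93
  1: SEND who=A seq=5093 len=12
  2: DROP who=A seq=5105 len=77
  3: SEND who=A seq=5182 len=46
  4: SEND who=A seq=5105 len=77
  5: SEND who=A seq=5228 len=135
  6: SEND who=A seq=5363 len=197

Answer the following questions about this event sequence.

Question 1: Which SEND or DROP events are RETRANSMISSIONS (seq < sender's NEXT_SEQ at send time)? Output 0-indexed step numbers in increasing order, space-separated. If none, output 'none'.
Step 0: SEND seq=5000 -> fresh
Step 1: SEND seq=5093 -> fresh
Step 2: DROP seq=5105 -> fresh
Step 3: SEND seq=5182 -> fresh
Step 4: SEND seq=5105 -> retransmit
Step 5: SEND seq=5228 -> fresh
Step 6: SEND seq=5363 -> fresh

Answer: 4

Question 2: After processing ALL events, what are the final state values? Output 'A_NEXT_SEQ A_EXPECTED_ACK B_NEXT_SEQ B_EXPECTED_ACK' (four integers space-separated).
Answer: 5560 7000 7000 5560

Derivation:
After event 0: A_seq=5093 A_ack=7000 B_seq=7000 B_ack=5093
After event 1: A_seq=5105 A_ack=7000 B_seq=7000 B_ack=5105
After event 2: A_seq=5182 A_ack=7000 B_seq=7000 B_ack=5105
After event 3: A_seq=5228 A_ack=7000 B_seq=7000 B_ack=5105
After event 4: A_seq=5228 A_ack=7000 B_seq=7000 B_ack=5228
After event 5: A_seq=5363 A_ack=7000 B_seq=7000 B_ack=5363
After event 6: A_seq=5560 A_ack=7000 B_seq=7000 B_ack=5560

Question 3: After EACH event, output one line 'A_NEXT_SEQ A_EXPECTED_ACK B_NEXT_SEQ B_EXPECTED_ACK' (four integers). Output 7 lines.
5093 7000 7000 5093
5105 7000 7000 5105
5182 7000 7000 5105
5228 7000 7000 5105
5228 7000 7000 5228
5363 7000 7000 5363
5560 7000 7000 5560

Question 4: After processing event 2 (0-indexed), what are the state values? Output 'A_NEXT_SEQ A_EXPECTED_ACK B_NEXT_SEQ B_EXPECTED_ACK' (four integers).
After event 0: A_seq=5093 A_ack=7000 B_seq=7000 B_ack=5093
After event 1: A_seq=5105 A_ack=7000 B_seq=7000 B_ack=5105
After event 2: A_seq=5182 A_ack=7000 B_seq=7000 B_ack=5105

5182 7000 7000 5105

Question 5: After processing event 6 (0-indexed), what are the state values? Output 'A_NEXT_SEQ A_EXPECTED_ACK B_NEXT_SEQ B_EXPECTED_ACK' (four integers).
After event 0: A_seq=5093 A_ack=7000 B_seq=7000 B_ack=5093
After event 1: A_seq=5105 A_ack=7000 B_seq=7000 B_ack=5105
After event 2: A_seq=5182 A_ack=7000 B_seq=7000 B_ack=5105
After event 3: A_seq=5228 A_ack=7000 B_seq=7000 B_ack=5105
After event 4: A_seq=5228 A_ack=7000 B_seq=7000 B_ack=5228
After event 5: A_seq=5363 A_ack=7000 B_seq=7000 B_ack=5363
After event 6: A_seq=5560 A_ack=7000 B_seq=7000 B_ack=5560

5560 7000 7000 5560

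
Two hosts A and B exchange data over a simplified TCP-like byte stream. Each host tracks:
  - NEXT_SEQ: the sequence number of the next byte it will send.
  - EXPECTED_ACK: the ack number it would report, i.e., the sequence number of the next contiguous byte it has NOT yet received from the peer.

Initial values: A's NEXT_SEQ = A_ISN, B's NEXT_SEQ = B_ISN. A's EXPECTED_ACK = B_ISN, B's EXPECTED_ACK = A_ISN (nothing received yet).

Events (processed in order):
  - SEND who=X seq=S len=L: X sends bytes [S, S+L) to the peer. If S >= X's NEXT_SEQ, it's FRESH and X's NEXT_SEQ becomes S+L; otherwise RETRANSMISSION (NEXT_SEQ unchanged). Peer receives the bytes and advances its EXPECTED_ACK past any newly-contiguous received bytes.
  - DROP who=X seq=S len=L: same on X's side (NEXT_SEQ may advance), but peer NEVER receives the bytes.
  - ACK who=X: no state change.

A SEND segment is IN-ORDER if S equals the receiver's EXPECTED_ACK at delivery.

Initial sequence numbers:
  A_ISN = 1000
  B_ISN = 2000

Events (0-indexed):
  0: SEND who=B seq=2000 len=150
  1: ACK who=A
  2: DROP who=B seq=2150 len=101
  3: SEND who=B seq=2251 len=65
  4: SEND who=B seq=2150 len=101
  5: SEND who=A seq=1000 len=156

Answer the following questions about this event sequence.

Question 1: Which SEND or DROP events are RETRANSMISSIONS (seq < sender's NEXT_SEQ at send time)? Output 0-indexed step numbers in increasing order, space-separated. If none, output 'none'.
Step 0: SEND seq=2000 -> fresh
Step 2: DROP seq=2150 -> fresh
Step 3: SEND seq=2251 -> fresh
Step 4: SEND seq=2150 -> retransmit
Step 5: SEND seq=1000 -> fresh

Answer: 4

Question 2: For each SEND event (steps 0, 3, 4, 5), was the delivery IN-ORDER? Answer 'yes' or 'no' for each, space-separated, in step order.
Answer: yes no yes yes

Derivation:
Step 0: SEND seq=2000 -> in-order
Step 3: SEND seq=2251 -> out-of-order
Step 4: SEND seq=2150 -> in-order
Step 5: SEND seq=1000 -> in-order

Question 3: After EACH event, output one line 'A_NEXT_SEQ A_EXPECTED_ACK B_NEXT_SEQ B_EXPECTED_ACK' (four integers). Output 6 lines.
1000 2150 2150 1000
1000 2150 2150 1000
1000 2150 2251 1000
1000 2150 2316 1000
1000 2316 2316 1000
1156 2316 2316 1156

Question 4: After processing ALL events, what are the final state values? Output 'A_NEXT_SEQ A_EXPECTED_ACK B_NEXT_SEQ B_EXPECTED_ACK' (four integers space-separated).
Answer: 1156 2316 2316 1156

Derivation:
After event 0: A_seq=1000 A_ack=2150 B_seq=2150 B_ack=1000
After event 1: A_seq=1000 A_ack=2150 B_seq=2150 B_ack=1000
After event 2: A_seq=1000 A_ack=2150 B_seq=2251 B_ack=1000
After event 3: A_seq=1000 A_ack=2150 B_seq=2316 B_ack=1000
After event 4: A_seq=1000 A_ack=2316 B_seq=2316 B_ack=1000
After event 5: A_seq=1156 A_ack=2316 B_seq=2316 B_ack=1156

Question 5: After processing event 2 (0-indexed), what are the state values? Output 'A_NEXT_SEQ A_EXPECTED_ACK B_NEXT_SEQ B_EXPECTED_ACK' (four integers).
After event 0: A_seq=1000 A_ack=2150 B_seq=2150 B_ack=1000
After event 1: A_seq=1000 A_ack=2150 B_seq=2150 B_ack=1000
After event 2: A_seq=1000 A_ack=2150 B_seq=2251 B_ack=1000

1000 2150 2251 1000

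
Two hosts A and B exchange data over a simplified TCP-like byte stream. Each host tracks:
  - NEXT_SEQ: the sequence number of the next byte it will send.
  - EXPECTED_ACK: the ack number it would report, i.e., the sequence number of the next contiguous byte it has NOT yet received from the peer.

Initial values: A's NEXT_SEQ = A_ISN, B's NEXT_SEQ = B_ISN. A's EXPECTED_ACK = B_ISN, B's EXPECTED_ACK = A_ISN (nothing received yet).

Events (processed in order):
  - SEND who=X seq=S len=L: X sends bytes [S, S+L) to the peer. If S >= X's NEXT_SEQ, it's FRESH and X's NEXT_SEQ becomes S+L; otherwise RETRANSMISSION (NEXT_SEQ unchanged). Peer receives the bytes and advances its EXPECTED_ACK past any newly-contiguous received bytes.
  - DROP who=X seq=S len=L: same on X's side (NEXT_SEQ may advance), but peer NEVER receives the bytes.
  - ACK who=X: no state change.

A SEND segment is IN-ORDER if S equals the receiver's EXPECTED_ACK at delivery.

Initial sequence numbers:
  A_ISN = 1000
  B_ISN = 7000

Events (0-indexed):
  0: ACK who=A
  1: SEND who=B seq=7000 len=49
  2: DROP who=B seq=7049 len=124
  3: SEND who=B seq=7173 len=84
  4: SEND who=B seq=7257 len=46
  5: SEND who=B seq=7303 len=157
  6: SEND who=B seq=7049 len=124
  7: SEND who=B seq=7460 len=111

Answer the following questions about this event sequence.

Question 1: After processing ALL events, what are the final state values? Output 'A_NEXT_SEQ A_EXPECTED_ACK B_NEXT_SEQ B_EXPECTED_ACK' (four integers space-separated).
Answer: 1000 7571 7571 1000

Derivation:
After event 0: A_seq=1000 A_ack=7000 B_seq=7000 B_ack=1000
After event 1: A_seq=1000 A_ack=7049 B_seq=7049 B_ack=1000
After event 2: A_seq=1000 A_ack=7049 B_seq=7173 B_ack=1000
After event 3: A_seq=1000 A_ack=7049 B_seq=7257 B_ack=1000
After event 4: A_seq=1000 A_ack=7049 B_seq=7303 B_ack=1000
After event 5: A_seq=1000 A_ack=7049 B_seq=7460 B_ack=1000
After event 6: A_seq=1000 A_ack=7460 B_seq=7460 B_ack=1000
After event 7: A_seq=1000 A_ack=7571 B_seq=7571 B_ack=1000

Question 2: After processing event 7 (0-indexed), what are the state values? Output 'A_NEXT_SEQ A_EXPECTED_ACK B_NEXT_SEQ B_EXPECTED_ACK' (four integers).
After event 0: A_seq=1000 A_ack=7000 B_seq=7000 B_ack=1000
After event 1: A_seq=1000 A_ack=7049 B_seq=7049 B_ack=1000
After event 2: A_seq=1000 A_ack=7049 B_seq=7173 B_ack=1000
After event 3: A_seq=1000 A_ack=7049 B_seq=7257 B_ack=1000
After event 4: A_seq=1000 A_ack=7049 B_seq=7303 B_ack=1000
After event 5: A_seq=1000 A_ack=7049 B_seq=7460 B_ack=1000
After event 6: A_seq=1000 A_ack=7460 B_seq=7460 B_ack=1000
After event 7: A_seq=1000 A_ack=7571 B_seq=7571 B_ack=1000

1000 7571 7571 1000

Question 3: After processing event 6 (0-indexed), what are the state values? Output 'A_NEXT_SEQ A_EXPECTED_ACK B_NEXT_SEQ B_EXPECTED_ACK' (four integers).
After event 0: A_seq=1000 A_ack=7000 B_seq=7000 B_ack=1000
After event 1: A_seq=1000 A_ack=7049 B_seq=7049 B_ack=1000
After event 2: A_seq=1000 A_ack=7049 B_seq=7173 B_ack=1000
After event 3: A_seq=1000 A_ack=7049 B_seq=7257 B_ack=1000
After event 4: A_seq=1000 A_ack=7049 B_seq=7303 B_ack=1000
After event 5: A_seq=1000 A_ack=7049 B_seq=7460 B_ack=1000
After event 6: A_seq=1000 A_ack=7460 B_seq=7460 B_ack=1000

1000 7460 7460 1000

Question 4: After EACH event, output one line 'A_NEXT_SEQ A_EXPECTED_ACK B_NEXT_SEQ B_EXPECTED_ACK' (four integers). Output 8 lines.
1000 7000 7000 1000
1000 7049 7049 1000
1000 7049 7173 1000
1000 7049 7257 1000
1000 7049 7303 1000
1000 7049 7460 1000
1000 7460 7460 1000
1000 7571 7571 1000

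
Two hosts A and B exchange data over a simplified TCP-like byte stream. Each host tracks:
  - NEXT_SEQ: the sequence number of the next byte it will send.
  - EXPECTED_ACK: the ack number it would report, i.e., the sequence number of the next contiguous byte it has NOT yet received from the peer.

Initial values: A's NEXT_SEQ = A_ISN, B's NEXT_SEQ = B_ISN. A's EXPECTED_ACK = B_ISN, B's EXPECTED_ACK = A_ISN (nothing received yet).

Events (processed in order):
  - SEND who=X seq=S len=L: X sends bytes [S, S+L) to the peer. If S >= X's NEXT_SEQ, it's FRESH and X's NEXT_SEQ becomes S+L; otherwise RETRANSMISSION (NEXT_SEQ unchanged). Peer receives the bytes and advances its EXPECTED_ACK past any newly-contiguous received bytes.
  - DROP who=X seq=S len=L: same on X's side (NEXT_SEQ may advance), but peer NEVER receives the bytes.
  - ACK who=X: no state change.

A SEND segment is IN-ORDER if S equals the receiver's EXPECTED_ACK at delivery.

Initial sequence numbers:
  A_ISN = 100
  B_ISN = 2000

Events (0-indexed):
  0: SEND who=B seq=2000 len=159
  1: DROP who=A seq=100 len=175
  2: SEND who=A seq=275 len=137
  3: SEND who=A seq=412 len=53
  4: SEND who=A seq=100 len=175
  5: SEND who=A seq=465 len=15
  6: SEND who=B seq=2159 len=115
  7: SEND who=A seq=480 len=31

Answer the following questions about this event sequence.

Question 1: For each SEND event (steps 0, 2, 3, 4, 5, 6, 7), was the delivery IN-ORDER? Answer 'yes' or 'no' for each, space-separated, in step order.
Step 0: SEND seq=2000 -> in-order
Step 2: SEND seq=275 -> out-of-order
Step 3: SEND seq=412 -> out-of-order
Step 4: SEND seq=100 -> in-order
Step 5: SEND seq=465 -> in-order
Step 6: SEND seq=2159 -> in-order
Step 7: SEND seq=480 -> in-order

Answer: yes no no yes yes yes yes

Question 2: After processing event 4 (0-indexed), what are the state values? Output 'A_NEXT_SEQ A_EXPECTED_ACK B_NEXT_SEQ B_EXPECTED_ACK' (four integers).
After event 0: A_seq=100 A_ack=2159 B_seq=2159 B_ack=100
After event 1: A_seq=275 A_ack=2159 B_seq=2159 B_ack=100
After event 2: A_seq=412 A_ack=2159 B_seq=2159 B_ack=100
After event 3: A_seq=465 A_ack=2159 B_seq=2159 B_ack=100
After event 4: A_seq=465 A_ack=2159 B_seq=2159 B_ack=465

465 2159 2159 465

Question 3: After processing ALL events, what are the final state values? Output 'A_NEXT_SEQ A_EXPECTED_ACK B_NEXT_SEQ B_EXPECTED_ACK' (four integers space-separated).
Answer: 511 2274 2274 511

Derivation:
After event 0: A_seq=100 A_ack=2159 B_seq=2159 B_ack=100
After event 1: A_seq=275 A_ack=2159 B_seq=2159 B_ack=100
After event 2: A_seq=412 A_ack=2159 B_seq=2159 B_ack=100
After event 3: A_seq=465 A_ack=2159 B_seq=2159 B_ack=100
After event 4: A_seq=465 A_ack=2159 B_seq=2159 B_ack=465
After event 5: A_seq=480 A_ack=2159 B_seq=2159 B_ack=480
After event 6: A_seq=480 A_ack=2274 B_seq=2274 B_ack=480
After event 7: A_seq=511 A_ack=2274 B_seq=2274 B_ack=511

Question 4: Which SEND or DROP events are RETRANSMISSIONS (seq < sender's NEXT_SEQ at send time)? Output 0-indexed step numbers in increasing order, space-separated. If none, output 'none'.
Answer: 4

Derivation:
Step 0: SEND seq=2000 -> fresh
Step 1: DROP seq=100 -> fresh
Step 2: SEND seq=275 -> fresh
Step 3: SEND seq=412 -> fresh
Step 4: SEND seq=100 -> retransmit
Step 5: SEND seq=465 -> fresh
Step 6: SEND seq=2159 -> fresh
Step 7: SEND seq=480 -> fresh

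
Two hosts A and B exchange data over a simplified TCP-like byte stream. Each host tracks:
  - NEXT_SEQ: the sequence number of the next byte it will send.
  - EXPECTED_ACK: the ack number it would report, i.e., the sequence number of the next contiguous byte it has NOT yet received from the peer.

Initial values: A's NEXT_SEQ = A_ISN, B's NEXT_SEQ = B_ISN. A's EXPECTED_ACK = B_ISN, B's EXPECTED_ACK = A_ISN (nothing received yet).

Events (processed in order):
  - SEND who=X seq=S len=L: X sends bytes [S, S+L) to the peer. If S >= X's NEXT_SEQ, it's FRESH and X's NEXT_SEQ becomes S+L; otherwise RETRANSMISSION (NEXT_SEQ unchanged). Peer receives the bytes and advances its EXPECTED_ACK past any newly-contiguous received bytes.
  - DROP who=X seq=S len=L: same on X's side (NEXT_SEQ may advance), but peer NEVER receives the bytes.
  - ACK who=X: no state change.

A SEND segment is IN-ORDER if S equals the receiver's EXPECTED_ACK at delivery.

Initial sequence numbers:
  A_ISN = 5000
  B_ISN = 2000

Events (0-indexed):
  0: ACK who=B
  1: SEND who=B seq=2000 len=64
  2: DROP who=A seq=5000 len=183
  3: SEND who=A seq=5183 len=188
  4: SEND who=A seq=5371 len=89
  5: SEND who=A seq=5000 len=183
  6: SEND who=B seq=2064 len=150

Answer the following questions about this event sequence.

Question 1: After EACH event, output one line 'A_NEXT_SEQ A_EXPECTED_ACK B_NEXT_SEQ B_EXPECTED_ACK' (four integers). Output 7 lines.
5000 2000 2000 5000
5000 2064 2064 5000
5183 2064 2064 5000
5371 2064 2064 5000
5460 2064 2064 5000
5460 2064 2064 5460
5460 2214 2214 5460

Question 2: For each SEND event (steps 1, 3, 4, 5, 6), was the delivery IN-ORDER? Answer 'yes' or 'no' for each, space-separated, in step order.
Answer: yes no no yes yes

Derivation:
Step 1: SEND seq=2000 -> in-order
Step 3: SEND seq=5183 -> out-of-order
Step 4: SEND seq=5371 -> out-of-order
Step 5: SEND seq=5000 -> in-order
Step 6: SEND seq=2064 -> in-order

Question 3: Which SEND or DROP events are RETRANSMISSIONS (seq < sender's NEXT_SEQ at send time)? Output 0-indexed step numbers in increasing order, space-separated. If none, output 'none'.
Step 1: SEND seq=2000 -> fresh
Step 2: DROP seq=5000 -> fresh
Step 3: SEND seq=5183 -> fresh
Step 4: SEND seq=5371 -> fresh
Step 5: SEND seq=5000 -> retransmit
Step 6: SEND seq=2064 -> fresh

Answer: 5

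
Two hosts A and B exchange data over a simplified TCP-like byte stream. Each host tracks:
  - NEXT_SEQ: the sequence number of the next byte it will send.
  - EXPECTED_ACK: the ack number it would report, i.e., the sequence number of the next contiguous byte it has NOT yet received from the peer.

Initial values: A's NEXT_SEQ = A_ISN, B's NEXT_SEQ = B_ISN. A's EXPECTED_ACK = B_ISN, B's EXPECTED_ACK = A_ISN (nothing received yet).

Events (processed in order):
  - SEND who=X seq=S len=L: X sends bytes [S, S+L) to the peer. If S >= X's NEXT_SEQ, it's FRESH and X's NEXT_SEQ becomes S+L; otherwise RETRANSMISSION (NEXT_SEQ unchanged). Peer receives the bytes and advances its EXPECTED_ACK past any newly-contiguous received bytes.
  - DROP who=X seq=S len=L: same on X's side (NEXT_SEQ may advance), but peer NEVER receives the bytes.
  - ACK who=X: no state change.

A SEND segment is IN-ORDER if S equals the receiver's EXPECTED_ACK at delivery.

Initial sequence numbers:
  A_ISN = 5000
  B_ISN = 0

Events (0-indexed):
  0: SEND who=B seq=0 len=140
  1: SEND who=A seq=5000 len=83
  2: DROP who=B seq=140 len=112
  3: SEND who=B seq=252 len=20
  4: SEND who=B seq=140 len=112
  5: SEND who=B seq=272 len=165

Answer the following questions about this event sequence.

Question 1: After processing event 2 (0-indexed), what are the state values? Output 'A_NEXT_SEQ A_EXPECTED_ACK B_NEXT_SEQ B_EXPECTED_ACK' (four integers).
After event 0: A_seq=5000 A_ack=140 B_seq=140 B_ack=5000
After event 1: A_seq=5083 A_ack=140 B_seq=140 B_ack=5083
After event 2: A_seq=5083 A_ack=140 B_seq=252 B_ack=5083

5083 140 252 5083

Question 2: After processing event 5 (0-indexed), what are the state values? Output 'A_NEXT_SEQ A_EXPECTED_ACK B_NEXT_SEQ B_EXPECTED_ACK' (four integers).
After event 0: A_seq=5000 A_ack=140 B_seq=140 B_ack=5000
After event 1: A_seq=5083 A_ack=140 B_seq=140 B_ack=5083
After event 2: A_seq=5083 A_ack=140 B_seq=252 B_ack=5083
After event 3: A_seq=5083 A_ack=140 B_seq=272 B_ack=5083
After event 4: A_seq=5083 A_ack=272 B_seq=272 B_ack=5083
After event 5: A_seq=5083 A_ack=437 B_seq=437 B_ack=5083

5083 437 437 5083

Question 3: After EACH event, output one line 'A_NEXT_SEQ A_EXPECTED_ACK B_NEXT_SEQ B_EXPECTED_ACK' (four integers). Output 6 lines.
5000 140 140 5000
5083 140 140 5083
5083 140 252 5083
5083 140 272 5083
5083 272 272 5083
5083 437 437 5083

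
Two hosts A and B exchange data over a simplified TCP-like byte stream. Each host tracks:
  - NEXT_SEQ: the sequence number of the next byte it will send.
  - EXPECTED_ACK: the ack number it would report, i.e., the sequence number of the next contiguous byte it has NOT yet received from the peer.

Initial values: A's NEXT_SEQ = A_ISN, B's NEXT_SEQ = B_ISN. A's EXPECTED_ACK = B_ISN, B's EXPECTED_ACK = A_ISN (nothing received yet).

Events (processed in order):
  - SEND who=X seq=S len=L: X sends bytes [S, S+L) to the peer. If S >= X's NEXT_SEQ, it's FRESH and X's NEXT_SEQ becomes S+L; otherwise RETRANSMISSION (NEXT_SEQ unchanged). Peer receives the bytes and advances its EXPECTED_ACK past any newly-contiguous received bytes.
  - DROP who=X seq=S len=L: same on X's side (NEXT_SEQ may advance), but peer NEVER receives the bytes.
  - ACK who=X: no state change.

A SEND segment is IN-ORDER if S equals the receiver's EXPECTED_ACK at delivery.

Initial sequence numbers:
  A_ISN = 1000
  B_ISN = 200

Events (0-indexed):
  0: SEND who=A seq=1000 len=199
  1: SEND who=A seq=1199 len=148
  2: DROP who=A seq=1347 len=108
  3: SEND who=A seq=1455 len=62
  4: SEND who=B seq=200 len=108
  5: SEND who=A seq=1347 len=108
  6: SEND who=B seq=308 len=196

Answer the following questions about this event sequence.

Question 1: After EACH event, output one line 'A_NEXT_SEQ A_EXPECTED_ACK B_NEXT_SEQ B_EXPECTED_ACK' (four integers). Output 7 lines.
1199 200 200 1199
1347 200 200 1347
1455 200 200 1347
1517 200 200 1347
1517 308 308 1347
1517 308 308 1517
1517 504 504 1517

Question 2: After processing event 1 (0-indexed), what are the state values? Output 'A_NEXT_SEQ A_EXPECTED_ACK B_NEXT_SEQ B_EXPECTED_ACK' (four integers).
After event 0: A_seq=1199 A_ack=200 B_seq=200 B_ack=1199
After event 1: A_seq=1347 A_ack=200 B_seq=200 B_ack=1347

1347 200 200 1347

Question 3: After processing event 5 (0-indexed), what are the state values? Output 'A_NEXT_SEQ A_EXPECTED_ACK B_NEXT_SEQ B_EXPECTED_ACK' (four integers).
After event 0: A_seq=1199 A_ack=200 B_seq=200 B_ack=1199
After event 1: A_seq=1347 A_ack=200 B_seq=200 B_ack=1347
After event 2: A_seq=1455 A_ack=200 B_seq=200 B_ack=1347
After event 3: A_seq=1517 A_ack=200 B_seq=200 B_ack=1347
After event 4: A_seq=1517 A_ack=308 B_seq=308 B_ack=1347
After event 5: A_seq=1517 A_ack=308 B_seq=308 B_ack=1517

1517 308 308 1517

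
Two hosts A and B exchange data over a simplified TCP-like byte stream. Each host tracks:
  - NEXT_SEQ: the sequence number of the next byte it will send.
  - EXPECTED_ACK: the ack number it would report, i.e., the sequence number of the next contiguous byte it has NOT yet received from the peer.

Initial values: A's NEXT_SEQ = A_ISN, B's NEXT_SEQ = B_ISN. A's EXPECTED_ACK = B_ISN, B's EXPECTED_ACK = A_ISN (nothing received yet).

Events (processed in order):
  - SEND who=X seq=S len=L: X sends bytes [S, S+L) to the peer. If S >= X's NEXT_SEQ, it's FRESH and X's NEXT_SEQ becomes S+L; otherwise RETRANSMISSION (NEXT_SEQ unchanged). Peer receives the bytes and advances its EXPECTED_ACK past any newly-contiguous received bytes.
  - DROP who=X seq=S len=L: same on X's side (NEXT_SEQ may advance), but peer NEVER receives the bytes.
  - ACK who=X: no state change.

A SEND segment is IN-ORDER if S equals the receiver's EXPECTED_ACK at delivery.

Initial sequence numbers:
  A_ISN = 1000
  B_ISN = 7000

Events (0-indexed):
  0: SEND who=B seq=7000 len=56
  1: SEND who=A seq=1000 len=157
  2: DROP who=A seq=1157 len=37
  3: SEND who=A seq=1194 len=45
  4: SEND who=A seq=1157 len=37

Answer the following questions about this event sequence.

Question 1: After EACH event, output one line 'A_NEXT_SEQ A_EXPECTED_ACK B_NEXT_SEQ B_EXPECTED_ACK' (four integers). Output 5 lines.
1000 7056 7056 1000
1157 7056 7056 1157
1194 7056 7056 1157
1239 7056 7056 1157
1239 7056 7056 1239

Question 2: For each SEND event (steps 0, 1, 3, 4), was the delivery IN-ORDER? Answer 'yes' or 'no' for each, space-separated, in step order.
Answer: yes yes no yes

Derivation:
Step 0: SEND seq=7000 -> in-order
Step 1: SEND seq=1000 -> in-order
Step 3: SEND seq=1194 -> out-of-order
Step 4: SEND seq=1157 -> in-order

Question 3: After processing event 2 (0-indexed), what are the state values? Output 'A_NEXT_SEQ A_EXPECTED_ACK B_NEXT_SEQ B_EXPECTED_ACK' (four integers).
After event 0: A_seq=1000 A_ack=7056 B_seq=7056 B_ack=1000
After event 1: A_seq=1157 A_ack=7056 B_seq=7056 B_ack=1157
After event 2: A_seq=1194 A_ack=7056 B_seq=7056 B_ack=1157

1194 7056 7056 1157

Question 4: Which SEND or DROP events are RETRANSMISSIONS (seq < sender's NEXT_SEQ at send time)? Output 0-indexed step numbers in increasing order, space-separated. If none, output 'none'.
Step 0: SEND seq=7000 -> fresh
Step 1: SEND seq=1000 -> fresh
Step 2: DROP seq=1157 -> fresh
Step 3: SEND seq=1194 -> fresh
Step 4: SEND seq=1157 -> retransmit

Answer: 4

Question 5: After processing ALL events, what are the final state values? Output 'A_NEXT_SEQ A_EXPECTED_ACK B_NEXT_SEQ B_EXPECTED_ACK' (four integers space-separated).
After event 0: A_seq=1000 A_ack=7056 B_seq=7056 B_ack=1000
After event 1: A_seq=1157 A_ack=7056 B_seq=7056 B_ack=1157
After event 2: A_seq=1194 A_ack=7056 B_seq=7056 B_ack=1157
After event 3: A_seq=1239 A_ack=7056 B_seq=7056 B_ack=1157
After event 4: A_seq=1239 A_ack=7056 B_seq=7056 B_ack=1239

Answer: 1239 7056 7056 1239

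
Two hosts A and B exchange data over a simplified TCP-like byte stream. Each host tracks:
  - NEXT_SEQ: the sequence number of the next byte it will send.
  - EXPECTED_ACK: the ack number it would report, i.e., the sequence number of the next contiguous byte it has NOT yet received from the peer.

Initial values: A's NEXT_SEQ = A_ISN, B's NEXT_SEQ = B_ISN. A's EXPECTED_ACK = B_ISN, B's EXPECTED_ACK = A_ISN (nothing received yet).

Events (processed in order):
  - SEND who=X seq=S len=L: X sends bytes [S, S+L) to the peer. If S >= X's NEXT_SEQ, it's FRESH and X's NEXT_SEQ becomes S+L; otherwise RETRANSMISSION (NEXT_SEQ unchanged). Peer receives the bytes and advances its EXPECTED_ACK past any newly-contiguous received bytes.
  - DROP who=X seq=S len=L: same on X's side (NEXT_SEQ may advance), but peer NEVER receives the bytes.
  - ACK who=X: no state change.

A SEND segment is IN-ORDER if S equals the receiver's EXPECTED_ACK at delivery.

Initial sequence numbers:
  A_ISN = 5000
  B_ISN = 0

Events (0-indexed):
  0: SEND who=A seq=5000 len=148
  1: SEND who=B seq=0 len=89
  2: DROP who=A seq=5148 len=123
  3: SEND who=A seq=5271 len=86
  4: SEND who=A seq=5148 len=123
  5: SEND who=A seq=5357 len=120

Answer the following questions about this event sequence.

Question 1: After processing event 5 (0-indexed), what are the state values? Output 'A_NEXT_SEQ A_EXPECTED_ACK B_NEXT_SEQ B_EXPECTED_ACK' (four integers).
After event 0: A_seq=5148 A_ack=0 B_seq=0 B_ack=5148
After event 1: A_seq=5148 A_ack=89 B_seq=89 B_ack=5148
After event 2: A_seq=5271 A_ack=89 B_seq=89 B_ack=5148
After event 3: A_seq=5357 A_ack=89 B_seq=89 B_ack=5148
After event 4: A_seq=5357 A_ack=89 B_seq=89 B_ack=5357
After event 5: A_seq=5477 A_ack=89 B_seq=89 B_ack=5477

5477 89 89 5477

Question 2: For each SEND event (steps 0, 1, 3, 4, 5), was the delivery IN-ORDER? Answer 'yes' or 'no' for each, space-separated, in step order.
Step 0: SEND seq=5000 -> in-order
Step 1: SEND seq=0 -> in-order
Step 3: SEND seq=5271 -> out-of-order
Step 4: SEND seq=5148 -> in-order
Step 5: SEND seq=5357 -> in-order

Answer: yes yes no yes yes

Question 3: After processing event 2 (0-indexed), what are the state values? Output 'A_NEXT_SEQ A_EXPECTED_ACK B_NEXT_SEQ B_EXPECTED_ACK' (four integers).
After event 0: A_seq=5148 A_ack=0 B_seq=0 B_ack=5148
After event 1: A_seq=5148 A_ack=89 B_seq=89 B_ack=5148
After event 2: A_seq=5271 A_ack=89 B_seq=89 B_ack=5148

5271 89 89 5148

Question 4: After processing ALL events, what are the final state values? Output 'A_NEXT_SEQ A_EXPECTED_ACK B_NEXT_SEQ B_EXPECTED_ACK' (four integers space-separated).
After event 0: A_seq=5148 A_ack=0 B_seq=0 B_ack=5148
After event 1: A_seq=5148 A_ack=89 B_seq=89 B_ack=5148
After event 2: A_seq=5271 A_ack=89 B_seq=89 B_ack=5148
After event 3: A_seq=5357 A_ack=89 B_seq=89 B_ack=5148
After event 4: A_seq=5357 A_ack=89 B_seq=89 B_ack=5357
After event 5: A_seq=5477 A_ack=89 B_seq=89 B_ack=5477

Answer: 5477 89 89 5477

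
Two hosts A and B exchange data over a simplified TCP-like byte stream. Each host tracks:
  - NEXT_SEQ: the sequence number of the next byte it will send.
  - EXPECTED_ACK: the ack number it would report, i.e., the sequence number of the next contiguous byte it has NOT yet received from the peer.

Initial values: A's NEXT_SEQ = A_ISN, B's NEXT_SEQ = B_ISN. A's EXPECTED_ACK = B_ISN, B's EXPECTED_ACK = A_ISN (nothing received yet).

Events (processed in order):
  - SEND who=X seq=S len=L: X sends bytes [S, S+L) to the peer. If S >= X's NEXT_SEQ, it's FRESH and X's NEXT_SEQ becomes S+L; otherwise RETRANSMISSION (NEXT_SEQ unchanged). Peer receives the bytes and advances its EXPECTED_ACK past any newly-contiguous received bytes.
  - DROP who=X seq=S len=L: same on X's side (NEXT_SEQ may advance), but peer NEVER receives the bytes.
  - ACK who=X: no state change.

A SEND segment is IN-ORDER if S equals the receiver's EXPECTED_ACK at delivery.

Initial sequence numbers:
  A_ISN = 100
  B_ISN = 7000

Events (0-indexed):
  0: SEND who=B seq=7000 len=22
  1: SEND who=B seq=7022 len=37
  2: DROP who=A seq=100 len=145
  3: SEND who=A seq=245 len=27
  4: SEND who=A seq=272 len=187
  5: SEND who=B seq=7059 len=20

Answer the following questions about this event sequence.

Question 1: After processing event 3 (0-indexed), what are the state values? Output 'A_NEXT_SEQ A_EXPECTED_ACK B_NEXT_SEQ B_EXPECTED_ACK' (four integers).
After event 0: A_seq=100 A_ack=7022 B_seq=7022 B_ack=100
After event 1: A_seq=100 A_ack=7059 B_seq=7059 B_ack=100
After event 2: A_seq=245 A_ack=7059 B_seq=7059 B_ack=100
After event 3: A_seq=272 A_ack=7059 B_seq=7059 B_ack=100

272 7059 7059 100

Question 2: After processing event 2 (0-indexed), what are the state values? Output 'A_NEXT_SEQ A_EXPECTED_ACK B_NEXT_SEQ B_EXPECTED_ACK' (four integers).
After event 0: A_seq=100 A_ack=7022 B_seq=7022 B_ack=100
After event 1: A_seq=100 A_ack=7059 B_seq=7059 B_ack=100
After event 2: A_seq=245 A_ack=7059 B_seq=7059 B_ack=100

245 7059 7059 100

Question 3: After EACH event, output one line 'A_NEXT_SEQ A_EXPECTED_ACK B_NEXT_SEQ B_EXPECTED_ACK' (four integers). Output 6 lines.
100 7022 7022 100
100 7059 7059 100
245 7059 7059 100
272 7059 7059 100
459 7059 7059 100
459 7079 7079 100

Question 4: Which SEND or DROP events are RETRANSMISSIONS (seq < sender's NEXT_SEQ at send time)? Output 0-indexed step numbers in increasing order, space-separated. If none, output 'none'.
Answer: none

Derivation:
Step 0: SEND seq=7000 -> fresh
Step 1: SEND seq=7022 -> fresh
Step 2: DROP seq=100 -> fresh
Step 3: SEND seq=245 -> fresh
Step 4: SEND seq=272 -> fresh
Step 5: SEND seq=7059 -> fresh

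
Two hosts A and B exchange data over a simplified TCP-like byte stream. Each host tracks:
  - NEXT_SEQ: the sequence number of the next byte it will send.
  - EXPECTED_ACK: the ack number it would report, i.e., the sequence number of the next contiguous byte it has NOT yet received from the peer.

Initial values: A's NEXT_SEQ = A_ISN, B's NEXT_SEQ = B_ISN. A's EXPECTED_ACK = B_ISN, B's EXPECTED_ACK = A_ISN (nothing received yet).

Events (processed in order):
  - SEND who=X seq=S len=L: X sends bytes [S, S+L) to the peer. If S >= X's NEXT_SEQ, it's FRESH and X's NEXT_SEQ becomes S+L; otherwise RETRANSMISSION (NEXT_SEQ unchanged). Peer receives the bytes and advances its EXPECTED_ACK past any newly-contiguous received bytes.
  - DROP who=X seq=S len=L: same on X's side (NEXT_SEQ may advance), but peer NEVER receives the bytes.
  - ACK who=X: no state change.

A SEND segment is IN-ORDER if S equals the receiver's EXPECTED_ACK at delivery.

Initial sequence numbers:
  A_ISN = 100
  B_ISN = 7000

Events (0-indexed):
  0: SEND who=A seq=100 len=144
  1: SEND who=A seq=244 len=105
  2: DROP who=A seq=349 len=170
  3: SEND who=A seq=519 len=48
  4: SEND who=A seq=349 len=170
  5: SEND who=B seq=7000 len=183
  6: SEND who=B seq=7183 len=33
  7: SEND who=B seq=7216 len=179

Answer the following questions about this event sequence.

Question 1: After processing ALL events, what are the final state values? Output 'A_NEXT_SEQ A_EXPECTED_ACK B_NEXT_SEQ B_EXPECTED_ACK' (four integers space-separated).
After event 0: A_seq=244 A_ack=7000 B_seq=7000 B_ack=244
After event 1: A_seq=349 A_ack=7000 B_seq=7000 B_ack=349
After event 2: A_seq=519 A_ack=7000 B_seq=7000 B_ack=349
After event 3: A_seq=567 A_ack=7000 B_seq=7000 B_ack=349
After event 4: A_seq=567 A_ack=7000 B_seq=7000 B_ack=567
After event 5: A_seq=567 A_ack=7183 B_seq=7183 B_ack=567
After event 6: A_seq=567 A_ack=7216 B_seq=7216 B_ack=567
After event 7: A_seq=567 A_ack=7395 B_seq=7395 B_ack=567

Answer: 567 7395 7395 567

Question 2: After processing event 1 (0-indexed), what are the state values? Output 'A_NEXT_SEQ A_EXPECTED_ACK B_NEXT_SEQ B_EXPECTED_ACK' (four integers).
After event 0: A_seq=244 A_ack=7000 B_seq=7000 B_ack=244
After event 1: A_seq=349 A_ack=7000 B_seq=7000 B_ack=349

349 7000 7000 349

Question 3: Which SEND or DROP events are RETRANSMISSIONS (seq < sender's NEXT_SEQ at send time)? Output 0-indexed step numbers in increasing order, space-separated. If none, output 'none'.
Step 0: SEND seq=100 -> fresh
Step 1: SEND seq=244 -> fresh
Step 2: DROP seq=349 -> fresh
Step 3: SEND seq=519 -> fresh
Step 4: SEND seq=349 -> retransmit
Step 5: SEND seq=7000 -> fresh
Step 6: SEND seq=7183 -> fresh
Step 7: SEND seq=7216 -> fresh

Answer: 4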